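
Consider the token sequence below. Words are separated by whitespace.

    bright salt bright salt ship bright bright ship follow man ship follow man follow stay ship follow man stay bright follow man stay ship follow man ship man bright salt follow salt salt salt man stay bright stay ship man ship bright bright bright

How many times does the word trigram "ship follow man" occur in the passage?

4

Scanning the 42 overlapping trigram windows for "ship follow man":
  position 8–10: ship follow man
  position 11–13: ship follow man
  position 16–18: ship follow man
  position 24–26: ship follow man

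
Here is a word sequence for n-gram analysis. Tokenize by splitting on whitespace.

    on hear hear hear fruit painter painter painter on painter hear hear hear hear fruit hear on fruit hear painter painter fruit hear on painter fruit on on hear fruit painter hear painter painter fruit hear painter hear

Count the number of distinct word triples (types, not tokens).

38 tokens → 36 trigram windows in total.
Repeated trigrams (each contributes count−1 duplicates):
  hear hear hear: 3
  fruit hear on: 2
  fruit hear painter: 2
  hear fruit painter: 2
  hear hear fruit: 2
  hear painter painter: 2
  painter fruit hear: 2
  painter painter fruit: 2
9 duplicate windows → 36 − 9 = 27 distinct.

27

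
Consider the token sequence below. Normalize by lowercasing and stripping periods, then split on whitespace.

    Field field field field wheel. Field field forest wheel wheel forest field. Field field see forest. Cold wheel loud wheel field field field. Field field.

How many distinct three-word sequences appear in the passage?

17

25 tokens → 23 trigram windows in total.
Repeated trigrams (each contributes count−1 duplicates):
  field field field: 6
  wheel field field: 2
6 duplicate windows → 23 − 6 = 17 distinct.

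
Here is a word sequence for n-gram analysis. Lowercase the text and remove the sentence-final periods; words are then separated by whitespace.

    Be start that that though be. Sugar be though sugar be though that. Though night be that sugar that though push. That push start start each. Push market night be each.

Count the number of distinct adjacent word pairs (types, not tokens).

31 tokens → 30 bigram windows in total.
Repeated bigrams (each contributes count−1 duplicates):
  that though: 3
  be though: 2
  night be: 2
  sugar be: 2
5 duplicate windows → 30 − 5 = 25 distinct.

25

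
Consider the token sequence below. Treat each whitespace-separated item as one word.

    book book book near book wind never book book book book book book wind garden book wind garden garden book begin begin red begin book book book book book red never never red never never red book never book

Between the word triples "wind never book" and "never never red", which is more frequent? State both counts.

"never never red" (2 vs 1)

"wind never book": 1 occurrence
"never never red": 2 occurrences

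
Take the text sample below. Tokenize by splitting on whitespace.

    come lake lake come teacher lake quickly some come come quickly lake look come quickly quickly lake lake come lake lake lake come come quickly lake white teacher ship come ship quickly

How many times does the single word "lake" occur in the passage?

10

Scanning the 32 tokens for "lake":
  position 2: lake
  position 3: lake
  position 6: lake
  position 12: lake
  position 17: lake
  position 18: lake
  position 20: lake
  position 21: lake
  position 22: lake
  position 26: lake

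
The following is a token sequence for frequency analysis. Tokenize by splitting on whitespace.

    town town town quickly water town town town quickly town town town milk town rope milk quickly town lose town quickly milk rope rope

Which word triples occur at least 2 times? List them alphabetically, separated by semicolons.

Trigram counts meeting the condition (at least 2 times):
  town town quickly: 2
  town town town: 3

town town quickly; town town town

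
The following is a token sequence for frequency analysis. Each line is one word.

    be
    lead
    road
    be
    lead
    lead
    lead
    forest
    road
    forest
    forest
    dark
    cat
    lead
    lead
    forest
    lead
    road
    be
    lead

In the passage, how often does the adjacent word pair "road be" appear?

Scanning the 19 overlapping bigram windows for "road be":
  position 3–4: road be
  position 18–19: road be

2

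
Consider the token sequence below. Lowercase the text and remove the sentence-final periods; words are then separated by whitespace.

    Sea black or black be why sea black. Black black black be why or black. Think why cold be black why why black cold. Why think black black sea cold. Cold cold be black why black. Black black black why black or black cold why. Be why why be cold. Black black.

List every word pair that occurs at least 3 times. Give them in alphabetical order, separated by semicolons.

be why; black black; black why; or black; why black

Bigram counts meeting the condition (at least 3 times):
  be why: 3
  black black: 8
  black why: 3
  or black: 3
  why black: 3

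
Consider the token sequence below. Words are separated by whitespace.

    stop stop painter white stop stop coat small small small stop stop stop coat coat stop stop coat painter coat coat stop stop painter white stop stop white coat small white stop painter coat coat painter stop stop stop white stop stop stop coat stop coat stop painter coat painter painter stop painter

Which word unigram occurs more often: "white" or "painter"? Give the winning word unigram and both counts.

"painter" (9 vs 5)

"white": 5 occurrences
"painter": 9 occurrences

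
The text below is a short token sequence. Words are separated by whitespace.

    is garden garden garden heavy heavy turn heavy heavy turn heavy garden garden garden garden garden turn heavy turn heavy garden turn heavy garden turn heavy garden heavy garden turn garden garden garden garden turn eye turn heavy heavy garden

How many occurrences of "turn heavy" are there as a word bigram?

Scanning the 39 overlapping bigram windows for "turn heavy":
  position 7–8: turn heavy
  position 10–11: turn heavy
  position 17–18: turn heavy
  position 19–20: turn heavy
  position 22–23: turn heavy
  position 25–26: turn heavy
  position 37–38: turn heavy

7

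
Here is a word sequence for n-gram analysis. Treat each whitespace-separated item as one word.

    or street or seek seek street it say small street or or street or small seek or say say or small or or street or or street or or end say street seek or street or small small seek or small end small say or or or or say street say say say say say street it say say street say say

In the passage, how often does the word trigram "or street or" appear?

5

Scanning the 60 overlapping trigram windows for "or street or":
  position 1–3: or street or
  position 12–14: or street or
  position 23–25: or street or
  position 26–28: or street or
  position 34–36: or street or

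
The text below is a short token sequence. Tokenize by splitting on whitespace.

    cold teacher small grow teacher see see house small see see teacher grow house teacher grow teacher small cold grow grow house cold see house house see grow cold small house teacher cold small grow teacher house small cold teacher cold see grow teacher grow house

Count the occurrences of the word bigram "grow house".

Scanning the 45 overlapping bigram windows for "grow house":
  position 13–14: grow house
  position 21–22: grow house
  position 45–46: grow house

3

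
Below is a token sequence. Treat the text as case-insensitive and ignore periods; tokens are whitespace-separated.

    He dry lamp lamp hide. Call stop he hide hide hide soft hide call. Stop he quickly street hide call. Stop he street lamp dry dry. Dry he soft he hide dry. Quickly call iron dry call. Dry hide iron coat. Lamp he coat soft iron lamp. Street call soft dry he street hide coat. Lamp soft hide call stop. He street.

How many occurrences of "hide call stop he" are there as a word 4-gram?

Scanning the 59 overlapping 4-gram windows for "hide call stop he":
  position 5–8: hide call stop he
  position 13–16: hide call stop he
  position 19–22: hide call stop he
  position 58–61: hide call stop he

4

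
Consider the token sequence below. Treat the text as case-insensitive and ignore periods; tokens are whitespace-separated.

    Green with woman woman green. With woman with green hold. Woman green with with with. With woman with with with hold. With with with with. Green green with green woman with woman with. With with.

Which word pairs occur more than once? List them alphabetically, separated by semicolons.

green with; with green; with with; with woman; woman green; woman with

Bigram counts meeting the condition (more than once):
  green with: 4
  with green: 3
  with with: 10
  with woman: 4
  woman green: 2
  woman with: 4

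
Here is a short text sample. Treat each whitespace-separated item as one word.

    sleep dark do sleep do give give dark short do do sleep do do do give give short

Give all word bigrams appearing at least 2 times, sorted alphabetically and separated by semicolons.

do do; do give; do sleep; give give; sleep do

Bigram counts meeting the condition (at least 2 times):
  do do: 3
  do give: 2
  do sleep: 2
  give give: 2
  sleep do: 2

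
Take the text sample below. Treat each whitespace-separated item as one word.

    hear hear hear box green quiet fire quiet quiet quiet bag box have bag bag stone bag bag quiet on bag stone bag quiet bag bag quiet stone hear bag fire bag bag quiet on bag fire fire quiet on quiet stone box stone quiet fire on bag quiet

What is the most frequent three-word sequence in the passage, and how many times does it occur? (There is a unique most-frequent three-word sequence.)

Trigram frequencies (highest first):
  bag bag quiet: 3
  bag stone bag: 2
  bag quiet on: 2
  quiet on bag: 2
  hear hear hear: 1
  hear hear box: 1
  … (36 more, each ≤ 1)

"bag bag quiet", 3 times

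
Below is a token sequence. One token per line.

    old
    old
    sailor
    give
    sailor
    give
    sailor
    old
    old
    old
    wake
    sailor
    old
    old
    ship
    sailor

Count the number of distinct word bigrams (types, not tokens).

9

16 tokens → 15 bigram windows in total.
Repeated bigrams (each contributes count−1 duplicates):
  old old: 4
  give sailor: 2
  sailor give: 2
  sailor old: 2
6 duplicate windows → 15 − 6 = 9 distinct.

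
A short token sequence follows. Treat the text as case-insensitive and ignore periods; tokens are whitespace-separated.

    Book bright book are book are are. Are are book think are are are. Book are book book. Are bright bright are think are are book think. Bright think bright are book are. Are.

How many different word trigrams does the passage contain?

34 tokens → 32 trigram windows in total.
Repeated trigrams (each contributes count−1 duplicates):
  are are are: 3
  are are book: 3
  are book are: 3
  are book think: 2
  book are are: 2
  book are book: 2
  think are are: 2
10 duplicate windows → 32 − 10 = 22 distinct.

22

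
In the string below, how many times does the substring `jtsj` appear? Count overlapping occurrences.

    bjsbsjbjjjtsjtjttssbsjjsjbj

Sliding a length-4 window over the 27 characters (24 positions):
  position 10–13: jtsj

1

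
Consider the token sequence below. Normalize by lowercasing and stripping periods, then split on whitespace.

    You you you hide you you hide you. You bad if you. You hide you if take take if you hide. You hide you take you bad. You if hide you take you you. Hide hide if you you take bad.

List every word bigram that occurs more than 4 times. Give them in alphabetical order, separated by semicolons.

Bigram counts meeting the condition (more than 4 times):
  hide you: 6
  you hide: 6
  you you: 7

hide you; you hide; you you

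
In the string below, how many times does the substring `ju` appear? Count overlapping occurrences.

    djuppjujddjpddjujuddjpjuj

5

Sliding a length-2 window over the 25 characters (24 positions):
  position 2–3: ju
  position 6–7: ju
  position 15–16: ju
  position 17–18: ju
  position 23–24: ju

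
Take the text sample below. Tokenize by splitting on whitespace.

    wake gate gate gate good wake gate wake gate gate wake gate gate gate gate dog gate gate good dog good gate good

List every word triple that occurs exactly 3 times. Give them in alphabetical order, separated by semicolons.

Trigram counts meeting the condition (exactly 3 times):
  gate gate gate: 3
  wake gate gate: 3

gate gate gate; wake gate gate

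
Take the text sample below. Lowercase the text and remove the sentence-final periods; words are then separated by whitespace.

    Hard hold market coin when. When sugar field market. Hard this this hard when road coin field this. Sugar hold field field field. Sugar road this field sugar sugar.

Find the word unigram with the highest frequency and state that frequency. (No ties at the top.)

"field", 6 times

Unigram frequencies (highest first):
  field: 6
  sugar: 5
  this: 4
  hard: 3
  when: 3
  hold: 2
  … (3 more, each ≤ 2)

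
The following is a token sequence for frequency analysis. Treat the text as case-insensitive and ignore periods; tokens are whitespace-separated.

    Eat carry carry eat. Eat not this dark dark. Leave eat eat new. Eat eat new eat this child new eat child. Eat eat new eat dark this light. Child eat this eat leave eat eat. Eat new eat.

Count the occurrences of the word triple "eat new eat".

4

Scanning the 37 overlapping trigram windows for "eat new eat":
  position 12–14: eat new eat
  position 15–17: eat new eat
  position 24–26: eat new eat
  position 37–39: eat new eat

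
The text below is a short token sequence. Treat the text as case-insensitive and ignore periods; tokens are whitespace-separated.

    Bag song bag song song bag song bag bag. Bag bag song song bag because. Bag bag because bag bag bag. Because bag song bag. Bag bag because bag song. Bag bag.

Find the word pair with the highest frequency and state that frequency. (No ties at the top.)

Bigram frequencies (highest first):
  bag bag: 9
  bag song: 6
  song bag: 6
  bag because: 4
  because bag: 4
  song song: 2

"bag bag", 9 times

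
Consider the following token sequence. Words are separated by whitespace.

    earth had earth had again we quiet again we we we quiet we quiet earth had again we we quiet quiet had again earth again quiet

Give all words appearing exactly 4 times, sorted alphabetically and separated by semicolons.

earth; had

Unigram counts meeting the condition (exactly 4 times):
  earth: 4
  had: 4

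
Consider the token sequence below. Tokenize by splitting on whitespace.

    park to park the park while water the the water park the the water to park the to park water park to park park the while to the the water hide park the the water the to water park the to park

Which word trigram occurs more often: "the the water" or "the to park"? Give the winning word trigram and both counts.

"the the water" (4 vs 2)

"the the water": 4 occurrences
"the to park": 2 occurrences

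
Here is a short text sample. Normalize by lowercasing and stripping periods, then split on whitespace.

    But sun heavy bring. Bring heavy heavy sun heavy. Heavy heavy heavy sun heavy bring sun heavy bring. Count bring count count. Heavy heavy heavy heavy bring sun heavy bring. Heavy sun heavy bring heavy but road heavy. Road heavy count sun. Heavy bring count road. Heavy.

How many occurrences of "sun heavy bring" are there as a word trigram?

Scanning the 45 overlapping trigram windows for "sun heavy bring":
  position 2–4: sun heavy bring
  position 13–15: sun heavy bring
  position 16–18: sun heavy bring
  position 28–30: sun heavy bring
  position 32–34: sun heavy bring
  position 42–44: sun heavy bring

6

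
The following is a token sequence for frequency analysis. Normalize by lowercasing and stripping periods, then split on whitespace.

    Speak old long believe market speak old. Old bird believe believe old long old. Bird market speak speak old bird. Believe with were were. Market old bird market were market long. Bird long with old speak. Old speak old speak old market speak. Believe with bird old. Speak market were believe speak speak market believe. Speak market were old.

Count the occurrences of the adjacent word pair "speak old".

Scanning the 58 overlapping bigram windows for "speak old":
  position 1–2: speak old
  position 6–7: speak old
  position 18–19: speak old
  position 36–37: speak old
  position 38–39: speak old
  position 40–41: speak old

6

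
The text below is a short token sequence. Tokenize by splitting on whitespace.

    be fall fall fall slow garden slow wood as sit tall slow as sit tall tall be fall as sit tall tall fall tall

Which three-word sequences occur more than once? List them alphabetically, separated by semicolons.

Trigram counts meeting the condition (more than once):
  as sit tall: 3
  sit tall tall: 2

as sit tall; sit tall tall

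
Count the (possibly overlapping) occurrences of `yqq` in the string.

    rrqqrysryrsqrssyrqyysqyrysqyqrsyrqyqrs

0

Sliding a length-3 window over the 38 characters (36 positions):
  (no match at any position)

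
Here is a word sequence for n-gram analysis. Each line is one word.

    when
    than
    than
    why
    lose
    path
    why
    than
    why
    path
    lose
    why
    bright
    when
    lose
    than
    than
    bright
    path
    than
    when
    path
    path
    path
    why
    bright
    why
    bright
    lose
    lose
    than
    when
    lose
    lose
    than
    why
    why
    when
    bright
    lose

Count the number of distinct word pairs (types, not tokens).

26

40 tokens → 39 bigram windows in total.
Repeated bigrams (each contributes count−1 duplicates):
  lose than: 3
  than why: 3
  why bright: 3
  bright lose: 2
  lose lose: 2
  path path: 2
  path why: 2
  than than: 2
  … (2 more repeated)
13 duplicate windows → 39 − 13 = 26 distinct.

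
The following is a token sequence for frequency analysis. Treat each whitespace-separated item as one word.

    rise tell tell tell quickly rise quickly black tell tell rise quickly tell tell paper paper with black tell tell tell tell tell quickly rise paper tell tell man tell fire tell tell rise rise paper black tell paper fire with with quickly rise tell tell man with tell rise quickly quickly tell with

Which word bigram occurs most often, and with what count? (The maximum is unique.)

Bigram frequencies (highest first):
  tell tell: 11
  quickly rise: 3
  rise quickly: 3
  black tell: 3
  tell rise: 3
  rise tell: 2
  … (23 more, each ≤ 2)

"tell tell", 11 times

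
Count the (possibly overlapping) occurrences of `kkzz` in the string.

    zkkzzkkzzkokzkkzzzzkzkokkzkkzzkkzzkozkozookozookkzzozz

Sliding a length-4 window over the 54 characters (51 positions):
  position 2–5: kkzz
  position 6–9: kkzz
  position 14–17: kkzz
  position 27–30: kkzz
  position 31–34: kkzz
  position 48–51: kkzz

6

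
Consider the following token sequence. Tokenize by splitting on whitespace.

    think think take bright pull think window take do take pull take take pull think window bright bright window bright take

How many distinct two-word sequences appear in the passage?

16

21 tokens → 20 bigram windows in total.
Repeated bigrams (each contributes count−1 duplicates):
  pull think: 2
  take pull: 2
  think window: 2
  window bright: 2
4 duplicate windows → 20 − 4 = 16 distinct.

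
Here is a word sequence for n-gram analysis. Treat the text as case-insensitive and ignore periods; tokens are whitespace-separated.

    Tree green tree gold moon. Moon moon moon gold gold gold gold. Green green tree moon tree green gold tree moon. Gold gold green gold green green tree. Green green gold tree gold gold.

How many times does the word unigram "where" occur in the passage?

Scanning the 34 tokens for "where":
  (none found)

0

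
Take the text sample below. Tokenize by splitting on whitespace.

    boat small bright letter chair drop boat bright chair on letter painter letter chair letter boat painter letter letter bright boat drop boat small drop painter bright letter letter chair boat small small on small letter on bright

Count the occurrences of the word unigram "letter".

9

Scanning the 38 tokens for "letter":
  position 4: letter
  position 11: letter
  position 13: letter
  position 15: letter
  position 18: letter
  position 19: letter
  position 28: letter
  position 29: letter
  position 36: letter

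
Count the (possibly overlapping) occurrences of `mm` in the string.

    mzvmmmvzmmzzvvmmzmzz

4

Sliding a length-2 window over the 20 characters (19 positions):
  position 4–5: mm
  position 5–6: mm
  position 9–10: mm
  position 15–16: mm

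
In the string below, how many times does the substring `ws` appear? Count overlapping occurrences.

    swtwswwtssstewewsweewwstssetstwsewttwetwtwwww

4

Sliding a length-2 window over the 45 characters (44 positions):
  position 4–5: ws
  position 16–17: ws
  position 22–23: ws
  position 31–32: ws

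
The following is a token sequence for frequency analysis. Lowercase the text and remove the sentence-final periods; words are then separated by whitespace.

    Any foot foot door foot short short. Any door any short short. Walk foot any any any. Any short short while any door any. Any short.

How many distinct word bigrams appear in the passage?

16

26 tokens → 25 bigram windows in total.
Repeated bigrams (each contributes count−1 duplicates):
  any any: 4
  any short: 3
  short short: 3
  any door: 2
  door any: 2
9 duplicate windows → 25 − 9 = 16 distinct.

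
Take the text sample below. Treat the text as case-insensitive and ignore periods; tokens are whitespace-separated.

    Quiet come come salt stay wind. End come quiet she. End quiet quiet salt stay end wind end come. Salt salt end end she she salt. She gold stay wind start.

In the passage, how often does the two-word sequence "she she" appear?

1

Scanning the 30 overlapping bigram windows for "she she":
  position 24–25: she she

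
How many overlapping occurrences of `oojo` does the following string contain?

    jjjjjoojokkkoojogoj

Sliding a length-4 window over the 19 characters (16 positions):
  position 6–9: oojo
  position 13–16: oojo

2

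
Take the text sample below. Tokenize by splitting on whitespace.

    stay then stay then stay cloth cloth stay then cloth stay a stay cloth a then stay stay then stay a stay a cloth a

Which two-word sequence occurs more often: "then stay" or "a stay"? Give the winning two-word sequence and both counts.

"then stay" (4 vs 2)

"then stay": 4 occurrences
"a stay": 2 occurrences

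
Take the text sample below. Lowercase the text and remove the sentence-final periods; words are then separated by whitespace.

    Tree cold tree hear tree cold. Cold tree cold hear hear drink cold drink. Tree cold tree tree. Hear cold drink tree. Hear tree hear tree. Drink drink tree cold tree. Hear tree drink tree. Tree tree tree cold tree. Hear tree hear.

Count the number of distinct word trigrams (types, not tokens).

27

43 tokens → 41 trigram windows in total.
Repeated trigrams (each contributes count−1 duplicates):
  tree hear tree: 5
  tree cold tree: 4
  cold tree hear: 3
  cold drink tree: 2
  drink tree cold: 2
  hear tree drink: 2
  hear tree hear: 2
  tree tree tree: 2
14 duplicate windows → 41 − 14 = 27 distinct.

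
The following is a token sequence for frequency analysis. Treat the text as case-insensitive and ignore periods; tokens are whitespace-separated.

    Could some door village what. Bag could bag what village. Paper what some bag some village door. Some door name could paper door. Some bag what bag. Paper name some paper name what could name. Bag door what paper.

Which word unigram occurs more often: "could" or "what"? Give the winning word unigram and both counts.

"what" (6 vs 4)

"could": 4 occurrences
"what": 6 occurrences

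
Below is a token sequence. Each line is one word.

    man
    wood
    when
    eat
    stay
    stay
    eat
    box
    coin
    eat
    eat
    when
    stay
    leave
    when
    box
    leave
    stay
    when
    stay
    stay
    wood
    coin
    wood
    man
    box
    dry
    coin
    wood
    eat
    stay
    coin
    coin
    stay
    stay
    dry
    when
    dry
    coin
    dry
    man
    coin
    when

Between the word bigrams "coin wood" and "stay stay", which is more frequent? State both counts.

"coin wood": 2 occurrences
"stay stay": 3 occurrences

"stay stay" (3 vs 2)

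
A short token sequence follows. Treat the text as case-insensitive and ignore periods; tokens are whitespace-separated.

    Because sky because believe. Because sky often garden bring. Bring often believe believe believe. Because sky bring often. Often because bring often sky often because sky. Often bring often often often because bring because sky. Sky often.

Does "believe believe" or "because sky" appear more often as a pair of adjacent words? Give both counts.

"because sky" (5 vs 2)

"believe believe": 2 occurrences
"because sky": 5 occurrences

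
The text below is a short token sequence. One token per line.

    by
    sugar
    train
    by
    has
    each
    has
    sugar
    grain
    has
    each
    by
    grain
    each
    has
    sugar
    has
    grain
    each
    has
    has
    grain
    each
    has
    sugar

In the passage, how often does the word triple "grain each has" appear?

3

Scanning the 23 overlapping trigram windows for "grain each has":
  position 13–15: grain each has
  position 18–20: grain each has
  position 22–24: grain each has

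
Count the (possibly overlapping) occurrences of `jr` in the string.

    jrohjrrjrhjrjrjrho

6

Sliding a length-2 window over the 18 characters (17 positions):
  position 1–2: jr
  position 5–6: jr
  position 8–9: jr
  position 11–12: jr
  position 13–14: jr
  position 15–16: jr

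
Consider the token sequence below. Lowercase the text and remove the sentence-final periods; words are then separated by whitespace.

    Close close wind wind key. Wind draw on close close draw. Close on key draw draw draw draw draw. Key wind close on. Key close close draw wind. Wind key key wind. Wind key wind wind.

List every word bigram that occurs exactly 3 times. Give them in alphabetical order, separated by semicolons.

Bigram counts meeting the condition (exactly 3 times):
  close close: 3
  wind key: 3

close close; wind key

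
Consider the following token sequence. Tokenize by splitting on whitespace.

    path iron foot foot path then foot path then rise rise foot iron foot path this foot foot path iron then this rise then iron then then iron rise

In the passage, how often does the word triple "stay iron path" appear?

0

Scanning the 27 overlapping trigram windows for "stay iron path":
  (none found)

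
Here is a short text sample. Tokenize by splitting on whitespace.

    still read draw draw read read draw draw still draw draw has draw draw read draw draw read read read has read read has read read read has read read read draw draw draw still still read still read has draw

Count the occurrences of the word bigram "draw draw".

Scanning the 40 overlapping bigram windows for "draw draw":
  position 3–4: draw draw
  position 7–8: draw draw
  position 10–11: draw draw
  position 13–14: draw draw
  position 16–17: draw draw
  position 32–33: draw draw
  position 33–34: draw draw

7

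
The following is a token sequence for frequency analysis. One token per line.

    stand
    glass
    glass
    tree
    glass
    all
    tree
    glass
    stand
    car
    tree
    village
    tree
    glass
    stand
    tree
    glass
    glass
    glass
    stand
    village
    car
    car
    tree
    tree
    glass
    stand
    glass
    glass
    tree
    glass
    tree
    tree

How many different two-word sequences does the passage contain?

16

33 tokens → 32 bigram windows in total.
Repeated bigrams (each contributes count−1 duplicates):
  tree glass: 6
  glass glass: 4
  glass stand: 4
  glass tree: 3
  car tree: 2
  stand glass: 2
  tree tree: 2
16 duplicate windows → 32 − 16 = 16 distinct.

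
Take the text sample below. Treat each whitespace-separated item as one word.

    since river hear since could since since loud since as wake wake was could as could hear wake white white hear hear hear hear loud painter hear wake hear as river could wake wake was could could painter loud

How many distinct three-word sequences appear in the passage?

39 tokens → 37 trigram windows in total.
Repeated trigrams (each contributes count−1 duplicates):
  hear hear hear: 2
  wake wake was: 2
  wake was could: 2
3 duplicate windows → 37 − 3 = 34 distinct.

34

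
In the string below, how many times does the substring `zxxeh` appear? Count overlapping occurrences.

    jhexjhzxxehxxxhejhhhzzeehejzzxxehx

Sliding a length-5 window over the 34 characters (30 positions):
  position 7–11: zxxeh
  position 29–33: zxxeh

2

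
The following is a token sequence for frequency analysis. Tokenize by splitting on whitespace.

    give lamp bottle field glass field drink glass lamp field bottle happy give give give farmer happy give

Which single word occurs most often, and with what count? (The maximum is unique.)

"give", 5 times

Unigram frequencies (highest first):
  give: 5
  field: 3
  lamp: 2
  bottle: 2
  glass: 2
  happy: 2
  … (2 more, each ≤ 1)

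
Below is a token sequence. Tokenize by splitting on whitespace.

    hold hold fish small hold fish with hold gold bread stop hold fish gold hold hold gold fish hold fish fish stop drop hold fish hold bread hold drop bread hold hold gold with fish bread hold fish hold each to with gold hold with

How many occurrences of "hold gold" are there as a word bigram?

Scanning the 44 overlapping bigram windows for "hold gold":
  position 8–9: hold gold
  position 16–17: hold gold
  position 32–33: hold gold

3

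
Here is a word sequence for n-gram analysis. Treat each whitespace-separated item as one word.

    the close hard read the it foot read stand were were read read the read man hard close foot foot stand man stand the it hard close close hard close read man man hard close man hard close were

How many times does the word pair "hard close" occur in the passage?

5

Scanning the 38 overlapping bigram windows for "hard close":
  position 17–18: hard close
  position 26–27: hard close
  position 29–30: hard close
  position 34–35: hard close
  position 37–38: hard close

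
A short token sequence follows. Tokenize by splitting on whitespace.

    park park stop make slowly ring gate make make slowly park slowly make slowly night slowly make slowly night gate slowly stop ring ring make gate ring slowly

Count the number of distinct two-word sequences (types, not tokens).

22

28 tokens → 27 bigram windows in total.
Repeated bigrams (each contributes count−1 duplicates):
  make slowly: 4
  slowly make: 2
  slowly night: 2
5 duplicate windows → 27 − 5 = 22 distinct.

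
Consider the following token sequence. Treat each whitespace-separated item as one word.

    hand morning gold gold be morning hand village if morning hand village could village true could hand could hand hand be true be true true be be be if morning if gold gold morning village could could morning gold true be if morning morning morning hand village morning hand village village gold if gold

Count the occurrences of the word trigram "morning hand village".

4

Scanning the 52 overlapping trigram windows for "morning hand village":
  position 6–8: morning hand village
  position 10–12: morning hand village
  position 45–47: morning hand village
  position 48–50: morning hand village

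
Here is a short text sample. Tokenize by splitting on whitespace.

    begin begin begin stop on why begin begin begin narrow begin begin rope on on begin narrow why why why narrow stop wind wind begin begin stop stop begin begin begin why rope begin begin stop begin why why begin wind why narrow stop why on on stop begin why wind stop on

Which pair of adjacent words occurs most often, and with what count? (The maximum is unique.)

"begin begin", 9 times

Bigram frequencies (highest first):
  begin begin: 9
  begin stop: 3
  why why: 3
  stop begin: 3
  begin why: 3
  stop on: 2
  … (24 more, each ≤ 2)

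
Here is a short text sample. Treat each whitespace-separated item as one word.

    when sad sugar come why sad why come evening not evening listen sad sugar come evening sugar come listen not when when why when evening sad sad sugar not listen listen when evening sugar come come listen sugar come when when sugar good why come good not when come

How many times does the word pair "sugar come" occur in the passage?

Scanning the 48 overlapping bigram windows for "sugar come":
  position 3–4: sugar come
  position 14–15: sugar come
  position 17–18: sugar come
  position 34–35: sugar come
  position 38–39: sugar come

5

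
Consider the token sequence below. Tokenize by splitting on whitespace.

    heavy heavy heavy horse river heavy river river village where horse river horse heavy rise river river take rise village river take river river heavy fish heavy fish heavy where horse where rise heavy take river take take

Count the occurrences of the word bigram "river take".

3

Scanning the 37 overlapping bigram windows for "river take":
  position 17–18: river take
  position 21–22: river take
  position 36–37: river take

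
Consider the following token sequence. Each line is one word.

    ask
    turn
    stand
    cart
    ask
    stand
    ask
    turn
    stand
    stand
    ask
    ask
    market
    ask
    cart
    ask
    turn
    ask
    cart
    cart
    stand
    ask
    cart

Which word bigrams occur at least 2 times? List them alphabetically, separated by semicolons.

Bigram counts meeting the condition (at least 2 times):
  ask cart: 3
  ask turn: 3
  cart ask: 2
  stand ask: 3
  turn stand: 2

ask cart; ask turn; cart ask; stand ask; turn stand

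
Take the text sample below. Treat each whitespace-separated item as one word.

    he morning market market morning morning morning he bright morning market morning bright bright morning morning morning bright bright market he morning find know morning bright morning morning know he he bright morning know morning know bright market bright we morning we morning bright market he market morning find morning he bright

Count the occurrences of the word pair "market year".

0

Scanning the 51 overlapping bigram windows for "market year":
  (none found)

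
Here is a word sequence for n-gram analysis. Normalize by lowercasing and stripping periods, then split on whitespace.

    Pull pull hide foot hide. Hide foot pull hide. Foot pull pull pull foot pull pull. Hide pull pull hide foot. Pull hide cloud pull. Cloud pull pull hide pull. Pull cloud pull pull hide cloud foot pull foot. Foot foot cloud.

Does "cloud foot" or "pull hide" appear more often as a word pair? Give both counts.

"pull hide" (7 vs 1)

"cloud foot": 1 occurrence
"pull hide": 7 occurrences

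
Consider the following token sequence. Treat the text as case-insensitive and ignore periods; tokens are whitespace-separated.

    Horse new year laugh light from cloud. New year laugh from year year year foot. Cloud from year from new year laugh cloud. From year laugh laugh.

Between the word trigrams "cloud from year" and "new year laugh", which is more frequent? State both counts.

"cloud from year": 2 occurrences
"new year laugh": 3 occurrences

"new year laugh" (3 vs 2)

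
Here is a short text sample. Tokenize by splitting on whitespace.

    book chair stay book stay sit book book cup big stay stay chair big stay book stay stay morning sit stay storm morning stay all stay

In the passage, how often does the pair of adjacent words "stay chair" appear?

Scanning the 25 overlapping bigram windows for "stay chair":
  position 12–13: stay chair

1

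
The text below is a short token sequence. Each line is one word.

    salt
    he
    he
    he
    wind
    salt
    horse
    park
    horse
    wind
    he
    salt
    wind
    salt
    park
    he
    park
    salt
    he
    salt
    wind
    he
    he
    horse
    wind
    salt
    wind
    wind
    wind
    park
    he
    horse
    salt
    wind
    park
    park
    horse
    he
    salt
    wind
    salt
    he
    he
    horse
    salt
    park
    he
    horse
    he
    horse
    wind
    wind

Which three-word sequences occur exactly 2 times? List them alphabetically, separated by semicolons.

Trigram counts meeting the condition (exactly 2 times):
  he he horse: 2
  he horse salt: 2
  he horse wind: 2
  park he horse: 2
  salt he he: 2
  salt park he: 2
  salt wind salt: 2

he he horse; he horse salt; he horse wind; park he horse; salt he he; salt park he; salt wind salt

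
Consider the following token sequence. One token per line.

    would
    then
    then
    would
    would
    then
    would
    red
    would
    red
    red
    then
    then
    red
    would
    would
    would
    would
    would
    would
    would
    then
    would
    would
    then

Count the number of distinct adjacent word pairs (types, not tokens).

25 tokens → 24 bigram windows in total.
Repeated bigrams (each contributes count−1 duplicates):
  would would: 8
  would then: 4
  then would: 3
  red would: 2
  then then: 2
  would red: 2
15 duplicate windows → 24 − 15 = 9 distinct.

9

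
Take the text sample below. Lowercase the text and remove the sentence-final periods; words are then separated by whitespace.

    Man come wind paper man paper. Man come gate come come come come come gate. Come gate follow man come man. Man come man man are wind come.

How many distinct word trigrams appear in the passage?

28 tokens → 26 trigram windows in total.
Repeated trigrams (each contributes count−1 duplicates):
  come come come: 3
  come gate come: 2
  come man man: 2
  man come man: 2
5 duplicate windows → 26 − 5 = 21 distinct.

21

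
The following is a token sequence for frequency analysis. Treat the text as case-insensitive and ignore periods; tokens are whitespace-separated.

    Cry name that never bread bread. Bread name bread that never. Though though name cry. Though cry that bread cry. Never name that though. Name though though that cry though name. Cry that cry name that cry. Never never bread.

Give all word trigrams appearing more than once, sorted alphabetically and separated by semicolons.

Trigram counts meeting the condition (more than once):
  cry name that: 2
  though name cry: 2

cry name that; though name cry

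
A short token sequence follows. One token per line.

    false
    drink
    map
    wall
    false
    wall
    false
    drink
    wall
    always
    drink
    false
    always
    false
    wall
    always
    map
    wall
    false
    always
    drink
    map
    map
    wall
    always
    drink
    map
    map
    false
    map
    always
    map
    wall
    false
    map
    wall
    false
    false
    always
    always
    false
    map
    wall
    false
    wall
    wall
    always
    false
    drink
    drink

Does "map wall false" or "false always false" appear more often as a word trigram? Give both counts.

"map wall false": 5 occurrences
"false always false": 1 occurrence

"map wall false" (5 vs 1)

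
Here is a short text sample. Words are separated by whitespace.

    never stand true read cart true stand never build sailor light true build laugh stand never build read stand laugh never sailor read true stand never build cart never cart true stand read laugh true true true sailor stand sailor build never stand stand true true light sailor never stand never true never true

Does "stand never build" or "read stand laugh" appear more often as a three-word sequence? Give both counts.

"stand never build": 3 occurrences
"read stand laugh": 1 occurrence

"stand never build" (3 vs 1)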